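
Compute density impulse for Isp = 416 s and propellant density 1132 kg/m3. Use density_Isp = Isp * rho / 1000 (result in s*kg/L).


rho*Isp = 416 * 1132 / 1000 = 471 s*kg/L

471 s*kg/L


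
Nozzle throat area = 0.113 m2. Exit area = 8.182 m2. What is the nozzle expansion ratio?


AR = 8.182 / 0.113 = 72.4

72.4


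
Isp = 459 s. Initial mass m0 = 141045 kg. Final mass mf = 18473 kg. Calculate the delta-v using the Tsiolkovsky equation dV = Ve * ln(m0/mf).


Ve = 459 * 9.81 = 4502.79 m/s
dV = 4502.79 * ln(141045/18473) = 9153 m/s

9153 m/s


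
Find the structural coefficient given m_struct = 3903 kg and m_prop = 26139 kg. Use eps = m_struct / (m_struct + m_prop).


eps = 3903 / (3903 + 26139) = 0.1299

0.1299


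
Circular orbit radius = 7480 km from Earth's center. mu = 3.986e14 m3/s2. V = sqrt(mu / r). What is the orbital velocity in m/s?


V = sqrt(3.986e14 / 7480000) = 7300 m/s

7300 m/s


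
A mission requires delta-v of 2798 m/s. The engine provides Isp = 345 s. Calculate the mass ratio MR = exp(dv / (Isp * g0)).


Ve = 345 * 9.81 = 3384.45 m/s
MR = exp(2798 / 3384.45) = 2.286

2.286


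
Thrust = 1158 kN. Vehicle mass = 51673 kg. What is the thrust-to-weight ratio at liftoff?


TWR = 1158000 / (51673 * 9.81) = 2.28

2.28


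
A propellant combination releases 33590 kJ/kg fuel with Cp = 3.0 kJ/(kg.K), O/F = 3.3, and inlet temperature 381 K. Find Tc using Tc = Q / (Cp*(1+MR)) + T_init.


Tc = 33590 / (3.0 * (1 + 3.3)) + 381 = 2985 K

2985 K


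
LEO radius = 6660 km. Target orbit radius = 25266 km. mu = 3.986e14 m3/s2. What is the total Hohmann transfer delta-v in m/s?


V1 = sqrt(mu/r1) = 7736.27 m/s
dV1 = V1*(sqrt(2*r2/(r1+r2)) - 1) = 1996.64 m/s
V2 = sqrt(mu/r2) = 3971.92 m/s
dV2 = V2*(1 - sqrt(2*r1/(r1+r2))) = 1406.37 m/s
Total dV = 3403 m/s

3403 m/s


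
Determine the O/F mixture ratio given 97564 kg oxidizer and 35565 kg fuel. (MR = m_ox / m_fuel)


MR = 97564 / 35565 = 2.74

2.74


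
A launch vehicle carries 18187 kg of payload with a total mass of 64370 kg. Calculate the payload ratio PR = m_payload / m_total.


PR = 18187 / 64370 = 0.2825

0.2825


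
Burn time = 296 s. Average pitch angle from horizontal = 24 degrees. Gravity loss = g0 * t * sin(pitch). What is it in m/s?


GL = 9.81 * 296 * sin(24 deg) = 1181 m/s

1181 m/s


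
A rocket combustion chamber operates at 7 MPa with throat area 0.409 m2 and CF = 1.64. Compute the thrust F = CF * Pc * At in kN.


F = 1.64 * 7e6 * 0.409 = 4.6953e+06 N = 4695.3 kN

4695.3 kN


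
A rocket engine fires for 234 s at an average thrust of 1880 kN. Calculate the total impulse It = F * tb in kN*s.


It = 1880 * 234 = 439920 kN*s

439920 kN*s


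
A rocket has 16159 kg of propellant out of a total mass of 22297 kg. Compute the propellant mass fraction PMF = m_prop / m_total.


PMF = 16159 / 22297 = 0.725

0.725


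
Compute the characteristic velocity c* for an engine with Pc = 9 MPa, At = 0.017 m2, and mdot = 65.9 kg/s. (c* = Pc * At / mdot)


c* = 9e6 * 0.017 / 65.9 = 2322 m/s

2322 m/s


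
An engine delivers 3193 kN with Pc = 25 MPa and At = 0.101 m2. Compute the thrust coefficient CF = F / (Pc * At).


CF = 3193000 / (25e6 * 0.101) = 1.26

1.26


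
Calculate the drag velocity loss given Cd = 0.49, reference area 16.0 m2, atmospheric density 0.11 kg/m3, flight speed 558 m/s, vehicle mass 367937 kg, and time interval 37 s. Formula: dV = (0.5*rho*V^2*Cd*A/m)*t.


D = 0.5 * 0.11 * 558^2 * 0.49 * 16.0 = 134260.16 N
a = 134260.16 / 367937 = 0.3649 m/s2
dV = 0.3649 * 37 = 13.5 m/s

13.5 m/s


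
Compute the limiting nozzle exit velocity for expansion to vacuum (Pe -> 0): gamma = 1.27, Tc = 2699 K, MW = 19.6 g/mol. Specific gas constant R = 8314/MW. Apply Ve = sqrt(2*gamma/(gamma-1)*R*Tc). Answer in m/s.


R = 8314 / 19.6 = 424.18 J/(kg.K)
Ve = sqrt(2 * 1.27 / (1.27 - 1) * 424.18 * 2699) = 3282 m/s

3282 m/s


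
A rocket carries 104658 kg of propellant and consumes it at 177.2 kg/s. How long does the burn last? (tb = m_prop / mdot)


tb = 104658 / 177.2 = 590.6 s

590.6 s


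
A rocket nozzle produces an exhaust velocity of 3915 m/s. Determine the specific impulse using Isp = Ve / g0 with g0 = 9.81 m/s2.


Isp = Ve / g0 = 3915 / 9.81 = 399.1 s

399.1 s


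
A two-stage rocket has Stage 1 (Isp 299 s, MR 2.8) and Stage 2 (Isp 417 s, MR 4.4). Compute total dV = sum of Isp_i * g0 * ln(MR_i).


dV1 = 299 * 9.81 * ln(2.8) = 3020.1 m/s
dV2 = 417 * 9.81 * ln(4.4) = 6060.9 m/s
Total dV = 3020.1 + 6060.9 = 9081.0 m/s ~ 9081 m/s

9081 m/s


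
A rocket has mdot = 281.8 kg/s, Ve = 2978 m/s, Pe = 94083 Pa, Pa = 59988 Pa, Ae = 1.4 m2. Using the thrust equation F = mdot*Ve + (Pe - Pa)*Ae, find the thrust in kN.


F = 281.8 * 2978 + (94083 - 59988) * 1.4 = 886933.0 N = 886.9 kN

886.9 kN


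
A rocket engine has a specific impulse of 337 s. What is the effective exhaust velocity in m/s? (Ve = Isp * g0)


Ve = Isp * g0 = 337 * 9.81 = 3306.0 m/s

3306.0 m/s


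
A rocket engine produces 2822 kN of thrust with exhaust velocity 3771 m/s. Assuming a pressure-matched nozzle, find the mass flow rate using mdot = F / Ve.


mdot = F / Ve = 2822000 / 3771 = 748.3 kg/s

748.3 kg/s


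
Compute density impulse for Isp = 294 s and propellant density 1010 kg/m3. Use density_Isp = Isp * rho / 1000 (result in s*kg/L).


rho*Isp = 294 * 1010 / 1000 = 297 s*kg/L

297 s*kg/L


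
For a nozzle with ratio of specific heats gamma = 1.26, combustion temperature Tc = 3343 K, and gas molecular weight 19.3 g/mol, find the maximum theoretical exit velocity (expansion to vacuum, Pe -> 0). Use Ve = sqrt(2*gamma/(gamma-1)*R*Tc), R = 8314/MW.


R = 8314 / 19.3 = 430.78 J/(kg.K)
Ve = sqrt(2 * 1.26 / (1.26 - 1) * 430.78 * 3343) = 3736 m/s

3736 m/s


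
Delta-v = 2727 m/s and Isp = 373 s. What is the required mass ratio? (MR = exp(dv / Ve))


Ve = 373 * 9.81 = 3659.13 m/s
MR = exp(2727 / 3659.13) = 2.107

2.107


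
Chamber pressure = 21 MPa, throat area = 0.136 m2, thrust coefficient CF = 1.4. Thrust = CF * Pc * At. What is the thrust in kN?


F = 1.4 * 21e6 * 0.136 = 3.9984e+06 N = 3998.4 kN

3998.4 kN


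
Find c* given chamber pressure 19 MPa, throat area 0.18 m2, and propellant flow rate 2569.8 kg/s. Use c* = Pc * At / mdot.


c* = 19e6 * 0.18 / 2569.8 = 1331 m/s

1331 m/s


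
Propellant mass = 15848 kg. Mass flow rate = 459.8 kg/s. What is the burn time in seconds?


tb = 15848 / 459.8 = 34.5 s

34.5 s


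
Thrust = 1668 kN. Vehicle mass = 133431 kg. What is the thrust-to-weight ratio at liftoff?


TWR = 1668000 / (133431 * 9.81) = 1.27

1.27


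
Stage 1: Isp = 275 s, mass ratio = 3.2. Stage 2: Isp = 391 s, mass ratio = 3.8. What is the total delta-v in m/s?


dV1 = 275 * 9.81 * ln(3.2) = 3137.9 m/s
dV2 = 391 * 9.81 * ln(3.8) = 5120.7 m/s
Total dV = 3137.9 + 5120.7 = 8258.6 m/s ~ 8259 m/s

8259 m/s


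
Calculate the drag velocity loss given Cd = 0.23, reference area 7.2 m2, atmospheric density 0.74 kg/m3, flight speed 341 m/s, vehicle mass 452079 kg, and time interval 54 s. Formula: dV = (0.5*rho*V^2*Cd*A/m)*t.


D = 0.5 * 0.74 * 341^2 * 0.23 * 7.2 = 71247.69 N
a = 71247.69 / 452079 = 0.1576 m/s2
dV = 0.1576 * 54 = 8.5 m/s

8.5 m/s


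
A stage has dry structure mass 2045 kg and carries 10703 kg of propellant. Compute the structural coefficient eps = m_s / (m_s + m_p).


eps = 2045 / (2045 + 10703) = 0.1604

0.1604


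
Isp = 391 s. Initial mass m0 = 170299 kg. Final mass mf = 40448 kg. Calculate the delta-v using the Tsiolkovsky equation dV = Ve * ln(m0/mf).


Ve = 391 * 9.81 = 3835.71 m/s
dV = 3835.71 * ln(170299/40448) = 5514 m/s

5514 m/s


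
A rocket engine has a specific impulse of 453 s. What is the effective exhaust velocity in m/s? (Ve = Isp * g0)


Ve = Isp * g0 = 453 * 9.81 = 4443.9 m/s

4443.9 m/s


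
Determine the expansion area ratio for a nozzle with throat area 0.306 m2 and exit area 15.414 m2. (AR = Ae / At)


AR = 15.414 / 0.306 = 50.4

50.4


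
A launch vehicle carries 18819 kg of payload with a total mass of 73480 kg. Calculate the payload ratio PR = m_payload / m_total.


PR = 18819 / 73480 = 0.2561

0.2561


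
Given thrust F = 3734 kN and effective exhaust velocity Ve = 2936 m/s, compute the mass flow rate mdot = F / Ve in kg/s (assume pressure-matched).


mdot = F / Ve = 3734000 / 2936 = 1271.8 kg/s

1271.8 kg/s


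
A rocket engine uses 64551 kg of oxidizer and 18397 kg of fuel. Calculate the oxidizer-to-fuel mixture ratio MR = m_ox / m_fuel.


MR = 64551 / 18397 = 3.51

3.51


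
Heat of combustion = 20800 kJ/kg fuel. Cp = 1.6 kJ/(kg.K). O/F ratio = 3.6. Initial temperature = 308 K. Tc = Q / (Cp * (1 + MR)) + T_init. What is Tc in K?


Tc = 20800 / (1.6 * (1 + 3.6)) + 308 = 3134 K

3134 K


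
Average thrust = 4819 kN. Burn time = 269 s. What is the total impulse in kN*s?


It = 4819 * 269 = 1296311 kN*s

1296311 kN*s


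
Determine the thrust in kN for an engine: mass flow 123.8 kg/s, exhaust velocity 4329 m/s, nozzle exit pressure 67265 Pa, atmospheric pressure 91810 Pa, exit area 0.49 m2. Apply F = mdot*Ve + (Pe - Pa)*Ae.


F = 123.8 * 4329 + (67265 - 91810) * 0.49 = 523903.0 N = 523.9 kN

523.9 kN


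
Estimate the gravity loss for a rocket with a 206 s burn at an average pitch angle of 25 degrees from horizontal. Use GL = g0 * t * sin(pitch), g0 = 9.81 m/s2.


GL = 9.81 * 206 * sin(25 deg) = 854 m/s

854 m/s


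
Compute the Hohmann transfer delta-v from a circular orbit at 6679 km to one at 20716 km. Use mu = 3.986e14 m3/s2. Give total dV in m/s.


V1 = sqrt(mu/r1) = 7725.26 m/s
dV1 = V1*(sqrt(2*r2/(r1+r2)) - 1) = 1775.22 m/s
V2 = sqrt(mu/r2) = 4386.48 m/s
dV2 = V2*(1 - sqrt(2*r1/(r1+r2))) = 1323.45 m/s
Total dV = 3099 m/s

3099 m/s


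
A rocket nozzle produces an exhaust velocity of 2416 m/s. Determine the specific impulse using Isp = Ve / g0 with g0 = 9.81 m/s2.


Isp = Ve / g0 = 2416 / 9.81 = 246.3 s

246.3 s


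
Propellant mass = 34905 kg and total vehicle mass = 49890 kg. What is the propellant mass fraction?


PMF = 34905 / 49890 = 0.7

0.7


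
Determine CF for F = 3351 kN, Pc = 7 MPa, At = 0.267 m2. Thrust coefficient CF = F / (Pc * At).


CF = 3351000 / (7e6 * 0.267) = 1.79

1.79


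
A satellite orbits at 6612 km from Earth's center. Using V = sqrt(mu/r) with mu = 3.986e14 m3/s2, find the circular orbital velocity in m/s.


V = sqrt(3.986e14 / 6612000) = 7764 m/s

7764 m/s


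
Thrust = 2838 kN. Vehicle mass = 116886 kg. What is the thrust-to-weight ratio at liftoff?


TWR = 2838000 / (116886 * 9.81) = 2.48

2.48


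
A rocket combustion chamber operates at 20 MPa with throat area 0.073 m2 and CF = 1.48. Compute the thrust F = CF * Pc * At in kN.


F = 1.48 * 20e6 * 0.073 = 2.1608e+06 N = 2160.8 kN

2160.8 kN


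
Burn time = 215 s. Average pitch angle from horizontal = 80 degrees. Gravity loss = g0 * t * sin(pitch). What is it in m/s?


GL = 9.81 * 215 * sin(80 deg) = 2077 m/s

2077 m/s


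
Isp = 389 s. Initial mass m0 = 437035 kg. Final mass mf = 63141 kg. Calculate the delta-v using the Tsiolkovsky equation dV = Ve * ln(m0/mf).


Ve = 389 * 9.81 = 3816.09 m/s
dV = 3816.09 * ln(437035/63141) = 7383 m/s

7383 m/s


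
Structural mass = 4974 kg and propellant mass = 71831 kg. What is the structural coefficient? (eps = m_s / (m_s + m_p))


eps = 4974 / (4974 + 71831) = 0.0648

0.0648


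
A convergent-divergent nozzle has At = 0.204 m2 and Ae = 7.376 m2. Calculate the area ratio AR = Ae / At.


AR = 7.376 / 0.204 = 36.2

36.2


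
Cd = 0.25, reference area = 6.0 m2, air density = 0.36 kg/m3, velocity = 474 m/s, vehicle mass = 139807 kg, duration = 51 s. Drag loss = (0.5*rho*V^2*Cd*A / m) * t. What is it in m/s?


D = 0.5 * 0.36 * 474^2 * 0.25 * 6.0 = 60662.52 N
a = 60662.52 / 139807 = 0.4339 m/s2
dV = 0.4339 * 51 = 22.1 m/s

22.1 m/s


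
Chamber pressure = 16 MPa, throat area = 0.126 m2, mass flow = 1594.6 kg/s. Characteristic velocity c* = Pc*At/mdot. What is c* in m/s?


c* = 16e6 * 0.126 / 1594.6 = 1264 m/s

1264 m/s


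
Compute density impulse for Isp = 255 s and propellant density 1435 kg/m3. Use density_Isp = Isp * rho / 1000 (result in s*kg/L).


rho*Isp = 255 * 1435 / 1000 = 366 s*kg/L

366 s*kg/L


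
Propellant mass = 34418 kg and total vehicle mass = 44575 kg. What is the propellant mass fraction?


PMF = 34418 / 44575 = 0.772

0.772


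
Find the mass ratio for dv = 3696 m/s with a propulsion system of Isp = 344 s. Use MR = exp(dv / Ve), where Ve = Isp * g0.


Ve = 344 * 9.81 = 3374.64 m/s
MR = exp(3696 / 3374.64) = 2.99

2.99


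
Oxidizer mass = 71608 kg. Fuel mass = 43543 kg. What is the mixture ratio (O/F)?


MR = 71608 / 43543 = 1.64

1.64


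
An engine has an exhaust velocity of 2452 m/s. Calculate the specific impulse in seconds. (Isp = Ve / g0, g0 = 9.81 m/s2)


Isp = Ve / g0 = 2452 / 9.81 = 249.9 s

249.9 s


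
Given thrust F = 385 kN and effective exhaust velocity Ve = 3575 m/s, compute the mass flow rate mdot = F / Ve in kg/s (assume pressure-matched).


mdot = F / Ve = 385000 / 3575 = 107.7 kg/s

107.7 kg/s


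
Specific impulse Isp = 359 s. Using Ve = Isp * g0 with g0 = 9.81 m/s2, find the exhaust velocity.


Ve = Isp * g0 = 359 * 9.81 = 3521.8 m/s

3521.8 m/s


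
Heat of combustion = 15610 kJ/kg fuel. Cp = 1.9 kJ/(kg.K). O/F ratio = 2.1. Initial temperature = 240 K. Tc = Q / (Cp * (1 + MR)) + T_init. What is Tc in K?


Tc = 15610 / (1.9 * (1 + 2.1)) + 240 = 2890 K

2890 K


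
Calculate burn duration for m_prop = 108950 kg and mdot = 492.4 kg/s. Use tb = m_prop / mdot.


tb = 108950 / 492.4 = 221.3 s

221.3 s


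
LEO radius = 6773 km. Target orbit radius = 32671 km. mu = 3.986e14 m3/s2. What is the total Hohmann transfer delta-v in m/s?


V1 = sqrt(mu/r1) = 7671.46 m/s
dV1 = V1*(sqrt(2*r2/(r1+r2)) - 1) = 2202.33 m/s
V2 = sqrt(mu/r2) = 3492.91 m/s
dV2 = V2*(1 - sqrt(2*r1/(r1+r2))) = 1445.98 m/s
Total dV = 3648 m/s

3648 m/s


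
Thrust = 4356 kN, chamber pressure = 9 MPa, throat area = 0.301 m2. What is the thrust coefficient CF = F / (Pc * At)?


CF = 4356000 / (9e6 * 0.301) = 1.61

1.61


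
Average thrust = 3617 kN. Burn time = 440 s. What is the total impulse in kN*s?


It = 3617 * 440 = 1591480 kN*s

1591480 kN*s


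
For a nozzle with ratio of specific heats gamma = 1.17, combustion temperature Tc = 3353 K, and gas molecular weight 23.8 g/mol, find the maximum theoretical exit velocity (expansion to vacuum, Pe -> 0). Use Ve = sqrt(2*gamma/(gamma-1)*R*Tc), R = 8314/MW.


R = 8314 / 23.8 = 349.33 J/(kg.K)
Ve = sqrt(2 * 1.17 / (1.17 - 1) * 349.33 * 3353) = 4015 m/s

4015 m/s


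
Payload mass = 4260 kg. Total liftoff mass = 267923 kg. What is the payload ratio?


PR = 4260 / 267923 = 0.0159

0.0159


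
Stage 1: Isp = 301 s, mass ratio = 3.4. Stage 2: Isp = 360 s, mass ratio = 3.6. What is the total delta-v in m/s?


dV1 = 301 * 9.81 * ln(3.4) = 3613.6 m/s
dV2 = 360 * 9.81 * ln(3.6) = 4523.7 m/s
Total dV = 3613.6 + 4523.7 = 8137.3 m/s ~ 8137 m/s

8137 m/s


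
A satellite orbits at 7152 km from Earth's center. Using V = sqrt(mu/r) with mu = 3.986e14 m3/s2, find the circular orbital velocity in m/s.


V = sqrt(3.986e14 / 7152000) = 7465 m/s

7465 m/s


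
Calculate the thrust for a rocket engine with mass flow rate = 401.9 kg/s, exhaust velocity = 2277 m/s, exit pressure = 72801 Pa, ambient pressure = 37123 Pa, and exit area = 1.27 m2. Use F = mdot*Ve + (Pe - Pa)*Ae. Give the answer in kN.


F = 401.9 * 2277 + (72801 - 37123) * 1.27 = 960437.0 N = 960.4 kN

960.4 kN


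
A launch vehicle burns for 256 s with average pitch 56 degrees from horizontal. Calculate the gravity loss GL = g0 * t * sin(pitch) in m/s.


GL = 9.81 * 256 * sin(56 deg) = 2082 m/s

2082 m/s


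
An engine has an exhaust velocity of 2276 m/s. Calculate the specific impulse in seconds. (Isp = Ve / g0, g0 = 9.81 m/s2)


Isp = Ve / g0 = 2276 / 9.81 = 232.0 s

232.0 s


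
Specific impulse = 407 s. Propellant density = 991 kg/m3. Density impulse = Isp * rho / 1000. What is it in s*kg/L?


rho*Isp = 407 * 991 / 1000 = 403 s*kg/L

403 s*kg/L


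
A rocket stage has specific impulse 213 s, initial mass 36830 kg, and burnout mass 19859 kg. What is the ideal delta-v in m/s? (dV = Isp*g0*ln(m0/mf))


Ve = 213 * 9.81 = 2089.53 m/s
dV = 2089.53 * ln(36830/19859) = 1291 m/s

1291 m/s


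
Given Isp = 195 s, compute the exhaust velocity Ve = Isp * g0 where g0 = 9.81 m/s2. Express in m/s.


Ve = Isp * g0 = 195 * 9.81 = 1913.0 m/s

1913.0 m/s


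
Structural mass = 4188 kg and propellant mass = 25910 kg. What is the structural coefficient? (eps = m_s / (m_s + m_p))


eps = 4188 / (4188 + 25910) = 0.1391

0.1391


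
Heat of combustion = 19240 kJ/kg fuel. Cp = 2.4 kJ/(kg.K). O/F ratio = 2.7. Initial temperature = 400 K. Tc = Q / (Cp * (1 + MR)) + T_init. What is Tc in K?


Tc = 19240 / (2.4 * (1 + 2.7)) + 400 = 2567 K

2567 K


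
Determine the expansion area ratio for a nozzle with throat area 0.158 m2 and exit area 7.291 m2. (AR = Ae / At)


AR = 7.291 / 0.158 = 46.1

46.1


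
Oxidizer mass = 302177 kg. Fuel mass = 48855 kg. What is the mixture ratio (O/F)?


MR = 302177 / 48855 = 6.19

6.19


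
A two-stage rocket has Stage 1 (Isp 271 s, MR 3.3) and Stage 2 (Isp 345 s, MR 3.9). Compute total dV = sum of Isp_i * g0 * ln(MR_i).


dV1 = 271 * 9.81 * ln(3.3) = 3174.1 m/s
dV2 = 345 * 9.81 * ln(3.9) = 4606.2 m/s
Total dV = 3174.1 + 4606.2 = 7780.3 m/s ~ 7780 m/s

7780 m/s


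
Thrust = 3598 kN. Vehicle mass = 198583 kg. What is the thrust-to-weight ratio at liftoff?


TWR = 3598000 / (198583 * 9.81) = 1.85

1.85


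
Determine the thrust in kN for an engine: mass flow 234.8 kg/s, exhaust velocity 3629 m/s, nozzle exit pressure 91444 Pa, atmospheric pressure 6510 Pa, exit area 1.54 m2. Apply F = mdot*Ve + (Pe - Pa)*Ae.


F = 234.8 * 3629 + (91444 - 6510) * 1.54 = 982888.0 N = 982.9 kN

982.9 kN


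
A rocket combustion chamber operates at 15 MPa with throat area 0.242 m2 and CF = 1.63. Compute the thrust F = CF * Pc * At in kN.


F = 1.63 * 15e6 * 0.242 = 5.9169e+06 N = 5916.9 kN

5916.9 kN


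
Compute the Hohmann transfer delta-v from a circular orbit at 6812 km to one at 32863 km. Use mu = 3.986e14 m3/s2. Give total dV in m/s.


V1 = sqrt(mu/r1) = 7649.47 m/s
dV1 = V1*(sqrt(2*r2/(r1+r2)) - 1) = 2196.11 m/s
V2 = sqrt(mu/r2) = 3482.69 m/s
dV2 = V2*(1 - sqrt(2*r1/(r1+r2))) = 1441.85 m/s
Total dV = 3638 m/s

3638 m/s


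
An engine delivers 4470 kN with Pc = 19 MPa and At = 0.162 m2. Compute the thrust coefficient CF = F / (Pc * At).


CF = 4470000 / (19e6 * 0.162) = 1.45

1.45


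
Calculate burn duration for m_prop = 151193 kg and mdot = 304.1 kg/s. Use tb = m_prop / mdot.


tb = 151193 / 304.1 = 497.2 s

497.2 s


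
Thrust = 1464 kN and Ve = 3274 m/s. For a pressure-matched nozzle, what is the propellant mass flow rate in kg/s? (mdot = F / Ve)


mdot = F / Ve = 1464000 / 3274 = 447.2 kg/s

447.2 kg/s


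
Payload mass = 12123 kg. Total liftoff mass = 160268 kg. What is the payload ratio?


PR = 12123 / 160268 = 0.0756

0.0756


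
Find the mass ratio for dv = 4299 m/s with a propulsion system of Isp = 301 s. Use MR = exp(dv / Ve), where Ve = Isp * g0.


Ve = 301 * 9.81 = 2952.81 m/s
MR = exp(4299 / 2952.81) = 4.288

4.288


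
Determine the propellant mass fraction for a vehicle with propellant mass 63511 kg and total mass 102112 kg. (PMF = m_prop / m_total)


PMF = 63511 / 102112 = 0.622

0.622


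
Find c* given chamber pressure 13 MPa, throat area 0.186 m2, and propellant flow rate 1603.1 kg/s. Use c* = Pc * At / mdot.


c* = 13e6 * 0.186 / 1603.1 = 1508 m/s

1508 m/s


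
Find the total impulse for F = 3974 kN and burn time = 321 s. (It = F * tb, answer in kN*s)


It = 3974 * 321 = 1275654 kN*s

1275654 kN*s


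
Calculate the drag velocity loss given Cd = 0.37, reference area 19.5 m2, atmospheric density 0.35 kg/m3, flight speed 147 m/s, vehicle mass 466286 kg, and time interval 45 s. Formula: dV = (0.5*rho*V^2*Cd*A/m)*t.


D = 0.5 * 0.35 * 147^2 * 0.37 * 19.5 = 27284.06 N
a = 27284.06 / 466286 = 0.0585 m/s2
dV = 0.0585 * 45 = 2.6 m/s

2.6 m/s


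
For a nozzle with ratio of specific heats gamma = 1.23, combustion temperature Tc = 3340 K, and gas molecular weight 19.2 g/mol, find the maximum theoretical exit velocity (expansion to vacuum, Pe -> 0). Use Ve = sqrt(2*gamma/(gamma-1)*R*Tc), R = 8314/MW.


R = 8314 / 19.2 = 433.02 J/(kg.K)
Ve = sqrt(2 * 1.23 / (1.23 - 1) * 433.02 * 3340) = 3933 m/s

3933 m/s


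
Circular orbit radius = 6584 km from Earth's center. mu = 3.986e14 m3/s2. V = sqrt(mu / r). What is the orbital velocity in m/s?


V = sqrt(3.986e14 / 6584000) = 7781 m/s

7781 m/s


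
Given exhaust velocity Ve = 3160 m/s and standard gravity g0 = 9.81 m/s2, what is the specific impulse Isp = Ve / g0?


Isp = Ve / g0 = 3160 / 9.81 = 322.1 s

322.1 s


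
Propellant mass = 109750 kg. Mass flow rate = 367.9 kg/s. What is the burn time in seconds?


tb = 109750 / 367.9 = 298.3 s

298.3 s


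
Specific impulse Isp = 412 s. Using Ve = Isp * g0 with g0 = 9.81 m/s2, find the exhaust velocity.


Ve = Isp * g0 = 412 * 9.81 = 4041.7 m/s

4041.7 m/s


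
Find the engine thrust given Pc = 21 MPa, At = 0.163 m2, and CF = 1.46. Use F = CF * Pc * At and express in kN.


F = 1.46 * 21e6 * 0.163 = 4.9976e+06 N = 4997.6 kN

4997.6 kN


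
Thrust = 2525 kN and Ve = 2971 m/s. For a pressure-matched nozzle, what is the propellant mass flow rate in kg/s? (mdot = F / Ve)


mdot = F / Ve = 2525000 / 2971 = 849.9 kg/s

849.9 kg/s


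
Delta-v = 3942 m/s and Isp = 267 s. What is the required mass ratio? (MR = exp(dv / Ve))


Ve = 267 * 9.81 = 2619.27 m/s
MR = exp(3942 / 2619.27) = 4.504

4.504


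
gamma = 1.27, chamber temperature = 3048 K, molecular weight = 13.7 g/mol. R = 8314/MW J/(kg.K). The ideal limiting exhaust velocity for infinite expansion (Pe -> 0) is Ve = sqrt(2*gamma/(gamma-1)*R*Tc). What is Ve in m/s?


R = 8314 / 13.7 = 606.86 J/(kg.K)
Ve = sqrt(2 * 1.27 / (1.27 - 1) * 606.86 * 3048) = 4171 m/s

4171 m/s


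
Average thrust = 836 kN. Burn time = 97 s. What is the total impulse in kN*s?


It = 836 * 97 = 81092 kN*s

81092 kN*s


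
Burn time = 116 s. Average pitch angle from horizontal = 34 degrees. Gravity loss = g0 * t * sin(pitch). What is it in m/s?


GL = 9.81 * 116 * sin(34 deg) = 636 m/s

636 m/s


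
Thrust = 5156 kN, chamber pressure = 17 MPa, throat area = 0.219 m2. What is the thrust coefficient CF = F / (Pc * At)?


CF = 5156000 / (17e6 * 0.219) = 1.38

1.38


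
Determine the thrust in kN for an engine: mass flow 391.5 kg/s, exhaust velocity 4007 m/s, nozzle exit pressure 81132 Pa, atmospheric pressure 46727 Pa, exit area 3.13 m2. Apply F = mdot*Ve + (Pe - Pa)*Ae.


F = 391.5 * 4007 + (81132 - 46727) * 3.13 = 1.6764e+06 N = 1676.4 kN

1676.4 kN


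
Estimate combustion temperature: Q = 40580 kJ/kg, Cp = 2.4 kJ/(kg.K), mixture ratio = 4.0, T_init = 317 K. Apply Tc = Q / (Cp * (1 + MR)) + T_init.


Tc = 40580 / (2.4 * (1 + 4.0)) + 317 = 3699 K

3699 K


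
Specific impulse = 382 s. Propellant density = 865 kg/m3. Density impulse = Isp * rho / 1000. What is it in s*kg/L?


rho*Isp = 382 * 865 / 1000 = 330 s*kg/L

330 s*kg/L


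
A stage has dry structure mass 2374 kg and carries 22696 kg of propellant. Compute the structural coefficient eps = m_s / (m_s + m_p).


eps = 2374 / (2374 + 22696) = 0.0947

0.0947


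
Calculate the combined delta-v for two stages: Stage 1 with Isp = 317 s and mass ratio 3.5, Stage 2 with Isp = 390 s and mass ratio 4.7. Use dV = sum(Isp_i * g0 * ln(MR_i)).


dV1 = 317 * 9.81 * ln(3.5) = 3895.8 m/s
dV2 = 390 * 9.81 * ln(4.7) = 5920.8 m/s
Total dV = 3895.8 + 5920.8 = 9816.6 m/s ~ 9817 m/s

9817 m/s


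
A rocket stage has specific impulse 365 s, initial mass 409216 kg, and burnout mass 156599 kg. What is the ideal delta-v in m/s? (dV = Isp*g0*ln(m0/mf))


Ve = 365 * 9.81 = 3580.65 m/s
dV = 3580.65 * ln(409216/156599) = 3439 m/s

3439 m/s


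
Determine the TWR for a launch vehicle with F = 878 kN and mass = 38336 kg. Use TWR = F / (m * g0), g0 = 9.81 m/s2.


TWR = 878000 / (38336 * 9.81) = 2.33

2.33


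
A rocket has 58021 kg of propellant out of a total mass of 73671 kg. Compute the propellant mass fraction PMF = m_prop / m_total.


PMF = 58021 / 73671 = 0.788

0.788


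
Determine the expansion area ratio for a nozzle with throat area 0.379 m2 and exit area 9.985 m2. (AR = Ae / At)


AR = 9.985 / 0.379 = 26.3

26.3


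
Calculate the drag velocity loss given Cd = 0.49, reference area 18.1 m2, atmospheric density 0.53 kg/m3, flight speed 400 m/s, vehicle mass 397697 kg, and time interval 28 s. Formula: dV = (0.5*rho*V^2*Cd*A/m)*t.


D = 0.5 * 0.53 * 400^2 * 0.49 * 18.1 = 376045.6 N
a = 376045.6 / 397697 = 0.9456 m/s2
dV = 0.9456 * 28 = 26.5 m/s

26.5 m/s


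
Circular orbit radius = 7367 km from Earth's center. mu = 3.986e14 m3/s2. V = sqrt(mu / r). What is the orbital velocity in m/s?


V = sqrt(3.986e14 / 7367000) = 7356 m/s

7356 m/s


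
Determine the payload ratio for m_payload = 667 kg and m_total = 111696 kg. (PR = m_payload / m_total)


PR = 667 / 111696 = 0.006

0.006


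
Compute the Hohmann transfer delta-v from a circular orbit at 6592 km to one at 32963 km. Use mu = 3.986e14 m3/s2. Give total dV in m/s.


V1 = sqrt(mu/r1) = 7776.07 m/s
dV1 = V1*(sqrt(2*r2/(r1+r2)) - 1) = 2262.87 m/s
V2 = sqrt(mu/r2) = 3477.41 m/s
dV2 = V2*(1 - sqrt(2*r1/(r1+r2))) = 1469.8 m/s
Total dV = 3733 m/s

3733 m/s


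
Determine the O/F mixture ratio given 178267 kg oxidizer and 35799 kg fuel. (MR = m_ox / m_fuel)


MR = 178267 / 35799 = 4.98

4.98


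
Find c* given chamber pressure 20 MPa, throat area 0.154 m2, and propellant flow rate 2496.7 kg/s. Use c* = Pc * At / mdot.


c* = 20e6 * 0.154 / 2496.7 = 1234 m/s

1234 m/s


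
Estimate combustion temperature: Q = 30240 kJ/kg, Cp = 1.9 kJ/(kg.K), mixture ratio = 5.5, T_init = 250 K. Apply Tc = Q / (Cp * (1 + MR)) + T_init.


Tc = 30240 / (1.9 * (1 + 5.5)) + 250 = 2699 K

2699 K


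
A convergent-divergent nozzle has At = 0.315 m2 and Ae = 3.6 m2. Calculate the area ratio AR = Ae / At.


AR = 3.6 / 0.315 = 11.4

11.4


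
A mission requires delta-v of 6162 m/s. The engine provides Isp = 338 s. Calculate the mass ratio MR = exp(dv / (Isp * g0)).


Ve = 338 * 9.81 = 3315.78 m/s
MR = exp(6162 / 3315.78) = 6.413

6.413


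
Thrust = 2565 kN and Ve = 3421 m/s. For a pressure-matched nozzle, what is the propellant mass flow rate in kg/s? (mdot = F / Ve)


mdot = F / Ve = 2565000 / 3421 = 749.8 kg/s

749.8 kg/s


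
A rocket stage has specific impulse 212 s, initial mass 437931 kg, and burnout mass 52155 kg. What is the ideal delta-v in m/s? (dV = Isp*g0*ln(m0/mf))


Ve = 212 * 9.81 = 2079.72 m/s
dV = 2079.72 * ln(437931/52155) = 4425 m/s

4425 m/s


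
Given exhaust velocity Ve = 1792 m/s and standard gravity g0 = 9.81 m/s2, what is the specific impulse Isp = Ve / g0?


Isp = Ve / g0 = 1792 / 9.81 = 182.7 s

182.7 s


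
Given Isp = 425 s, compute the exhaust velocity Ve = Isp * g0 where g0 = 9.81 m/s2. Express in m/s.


Ve = Isp * g0 = 425 * 9.81 = 4169.2 m/s

4169.2 m/s


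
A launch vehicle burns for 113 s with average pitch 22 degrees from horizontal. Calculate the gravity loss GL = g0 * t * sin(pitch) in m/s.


GL = 9.81 * 113 * sin(22 deg) = 415 m/s

415 m/s


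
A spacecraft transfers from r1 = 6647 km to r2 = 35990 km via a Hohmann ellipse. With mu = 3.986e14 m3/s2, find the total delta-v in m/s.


V1 = sqrt(mu/r1) = 7743.83 m/s
dV1 = V1*(sqrt(2*r2/(r1+r2)) - 1) = 2317.8 m/s
V2 = sqrt(mu/r2) = 3327.96 m/s
dV2 = V2*(1 - sqrt(2*r1/(r1+r2))) = 1469.67 m/s
Total dV = 3787 m/s

3787 m/s


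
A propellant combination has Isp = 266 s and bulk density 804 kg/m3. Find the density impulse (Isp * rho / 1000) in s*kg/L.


rho*Isp = 266 * 804 / 1000 = 214 s*kg/L

214 s*kg/L


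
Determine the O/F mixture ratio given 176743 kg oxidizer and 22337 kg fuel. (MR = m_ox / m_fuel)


MR = 176743 / 22337 = 7.91

7.91


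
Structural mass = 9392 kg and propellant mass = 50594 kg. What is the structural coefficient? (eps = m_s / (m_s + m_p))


eps = 9392 / (9392 + 50594) = 0.1566

0.1566


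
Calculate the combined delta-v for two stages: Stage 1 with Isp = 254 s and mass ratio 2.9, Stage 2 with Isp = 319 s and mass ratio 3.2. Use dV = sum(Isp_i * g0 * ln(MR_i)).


dV1 = 254 * 9.81 * ln(2.9) = 2653.0 m/s
dV2 = 319 * 9.81 * ln(3.2) = 3640.0 m/s
Total dV = 2653.0 + 3640.0 = 6293.0 m/s ~ 6293 m/s

6293 m/s


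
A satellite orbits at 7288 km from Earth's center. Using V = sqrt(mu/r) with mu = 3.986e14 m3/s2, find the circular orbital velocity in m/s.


V = sqrt(3.986e14 / 7288000) = 7395 m/s

7395 m/s


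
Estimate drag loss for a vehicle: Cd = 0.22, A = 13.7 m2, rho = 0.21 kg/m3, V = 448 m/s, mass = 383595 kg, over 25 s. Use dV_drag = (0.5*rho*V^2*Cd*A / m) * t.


D = 0.5 * 0.21 * 448^2 * 0.22 * 13.7 = 63516.79 N
a = 63516.79 / 383595 = 0.1656 m/s2
dV = 0.1656 * 25 = 4.1 m/s

4.1 m/s


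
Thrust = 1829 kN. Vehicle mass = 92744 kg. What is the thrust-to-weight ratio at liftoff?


TWR = 1829000 / (92744 * 9.81) = 2.01

2.01


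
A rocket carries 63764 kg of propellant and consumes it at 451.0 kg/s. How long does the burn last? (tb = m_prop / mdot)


tb = 63764 / 451.0 = 141.4 s

141.4 s


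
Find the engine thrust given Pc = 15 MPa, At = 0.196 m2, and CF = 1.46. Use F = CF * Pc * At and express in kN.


F = 1.46 * 15e6 * 0.196 = 4.2924e+06 N = 4292.4 kN

4292.4 kN


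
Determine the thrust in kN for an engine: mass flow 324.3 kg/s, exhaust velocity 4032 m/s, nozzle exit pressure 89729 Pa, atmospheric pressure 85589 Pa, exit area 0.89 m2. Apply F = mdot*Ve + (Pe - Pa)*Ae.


F = 324.3 * 4032 + (89729 - 85589) * 0.89 = 1.3113e+06 N = 1311.3 kN

1311.3 kN


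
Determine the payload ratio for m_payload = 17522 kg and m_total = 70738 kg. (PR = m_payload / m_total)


PR = 17522 / 70738 = 0.2477

0.2477


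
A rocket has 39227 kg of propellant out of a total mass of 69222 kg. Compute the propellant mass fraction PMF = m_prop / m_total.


PMF = 39227 / 69222 = 0.567

0.567


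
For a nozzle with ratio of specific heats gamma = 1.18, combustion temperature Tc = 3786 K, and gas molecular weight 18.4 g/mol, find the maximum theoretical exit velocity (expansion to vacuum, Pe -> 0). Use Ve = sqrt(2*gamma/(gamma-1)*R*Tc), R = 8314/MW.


R = 8314 / 18.4 = 451.85 J/(kg.K)
Ve = sqrt(2 * 1.18 / (1.18 - 1) * 451.85 * 3786) = 4736 m/s

4736 m/s


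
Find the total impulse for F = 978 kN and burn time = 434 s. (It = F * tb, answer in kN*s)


It = 978 * 434 = 424452 kN*s

424452 kN*s


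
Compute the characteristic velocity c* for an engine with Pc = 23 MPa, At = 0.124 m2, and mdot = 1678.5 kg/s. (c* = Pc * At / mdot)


c* = 23e6 * 0.124 / 1678.5 = 1699 m/s

1699 m/s


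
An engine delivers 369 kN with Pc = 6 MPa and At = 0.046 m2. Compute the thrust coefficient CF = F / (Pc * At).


CF = 369000 / (6e6 * 0.046) = 1.34

1.34


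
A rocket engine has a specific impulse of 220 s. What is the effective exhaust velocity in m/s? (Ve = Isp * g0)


Ve = Isp * g0 = 220 * 9.81 = 2158.2 m/s

2158.2 m/s


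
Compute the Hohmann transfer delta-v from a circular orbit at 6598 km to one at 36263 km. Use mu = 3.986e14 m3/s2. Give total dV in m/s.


V1 = sqrt(mu/r1) = 7772.53 m/s
dV1 = V1*(sqrt(2*r2/(r1+r2)) - 1) = 2338.1 m/s
V2 = sqrt(mu/r2) = 3315.41 m/s
dV2 = V2*(1 - sqrt(2*r1/(r1+r2))) = 1475.79 m/s
Total dV = 3814 m/s

3814 m/s


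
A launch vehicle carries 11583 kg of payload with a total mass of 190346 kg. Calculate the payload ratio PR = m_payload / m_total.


PR = 11583 / 190346 = 0.0609

0.0609


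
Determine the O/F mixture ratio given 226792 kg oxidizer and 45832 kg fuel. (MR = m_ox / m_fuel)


MR = 226792 / 45832 = 4.95

4.95


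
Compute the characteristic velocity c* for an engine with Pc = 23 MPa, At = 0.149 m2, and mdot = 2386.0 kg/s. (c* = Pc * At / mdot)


c* = 23e6 * 0.149 / 2386.0 = 1436 m/s

1436 m/s


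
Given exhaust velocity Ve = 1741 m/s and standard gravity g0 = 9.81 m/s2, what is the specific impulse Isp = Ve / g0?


Isp = Ve / g0 = 1741 / 9.81 = 177.5 s

177.5 s


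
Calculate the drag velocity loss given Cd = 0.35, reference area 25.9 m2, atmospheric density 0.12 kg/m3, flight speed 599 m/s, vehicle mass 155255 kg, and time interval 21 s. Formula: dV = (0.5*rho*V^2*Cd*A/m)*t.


D = 0.5 * 0.12 * 599^2 * 0.35 * 25.9 = 195151.86 N
a = 195151.86 / 155255 = 1.257 m/s2
dV = 1.257 * 21 = 26.4 m/s

26.4 m/s


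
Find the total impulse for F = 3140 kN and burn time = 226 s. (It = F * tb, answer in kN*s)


It = 3140 * 226 = 709640 kN*s

709640 kN*s


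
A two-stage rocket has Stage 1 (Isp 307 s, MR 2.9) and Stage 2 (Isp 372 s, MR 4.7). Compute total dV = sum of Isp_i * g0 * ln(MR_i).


dV1 = 307 * 9.81 * ln(2.9) = 3206.6 m/s
dV2 = 372 * 9.81 * ln(4.7) = 5647.6 m/s
Total dV = 3206.6 + 5647.6 = 8854.2 m/s ~ 8854 m/s

8854 m/s


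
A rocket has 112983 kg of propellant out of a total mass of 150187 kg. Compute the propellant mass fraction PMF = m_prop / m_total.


PMF = 112983 / 150187 = 0.752

0.752


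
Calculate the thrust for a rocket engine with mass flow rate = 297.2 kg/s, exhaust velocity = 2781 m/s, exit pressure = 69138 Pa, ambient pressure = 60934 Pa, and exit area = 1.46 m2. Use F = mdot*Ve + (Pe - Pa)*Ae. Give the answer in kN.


F = 297.2 * 2781 + (69138 - 60934) * 1.46 = 838491.0 N = 838.5 kN

838.5 kN


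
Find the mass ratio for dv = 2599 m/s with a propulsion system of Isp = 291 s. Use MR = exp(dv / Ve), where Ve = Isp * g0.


Ve = 291 * 9.81 = 2854.71 m/s
MR = exp(2599 / 2854.71) = 2.485

2.485


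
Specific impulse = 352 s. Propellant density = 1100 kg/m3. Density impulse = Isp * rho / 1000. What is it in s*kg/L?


rho*Isp = 352 * 1100 / 1000 = 387 s*kg/L

387 s*kg/L


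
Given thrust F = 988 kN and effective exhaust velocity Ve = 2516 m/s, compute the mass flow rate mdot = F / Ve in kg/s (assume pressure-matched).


mdot = F / Ve = 988000 / 2516 = 392.7 kg/s

392.7 kg/s


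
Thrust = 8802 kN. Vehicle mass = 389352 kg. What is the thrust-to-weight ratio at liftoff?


TWR = 8802000 / (389352 * 9.81) = 2.3

2.3


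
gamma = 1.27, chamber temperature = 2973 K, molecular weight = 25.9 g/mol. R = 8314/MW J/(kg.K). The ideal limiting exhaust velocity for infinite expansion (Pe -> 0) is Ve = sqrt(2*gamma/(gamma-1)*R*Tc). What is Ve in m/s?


R = 8314 / 25.9 = 321.0 J/(kg.K)
Ve = sqrt(2 * 1.27 / (1.27 - 1) * 321.0 * 2973) = 2996 m/s

2996 m/s


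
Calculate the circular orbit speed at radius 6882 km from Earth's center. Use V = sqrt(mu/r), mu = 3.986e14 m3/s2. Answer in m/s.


V = sqrt(3.986e14 / 6882000) = 7610 m/s

7610 m/s


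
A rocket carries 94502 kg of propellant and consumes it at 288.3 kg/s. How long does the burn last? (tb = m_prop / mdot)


tb = 94502 / 288.3 = 327.8 s

327.8 s


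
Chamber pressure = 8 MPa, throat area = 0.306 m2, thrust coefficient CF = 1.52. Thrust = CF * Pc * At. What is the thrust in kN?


F = 1.52 * 8e6 * 0.306 = 3.7210e+06 N = 3721.0 kN

3721.0 kN


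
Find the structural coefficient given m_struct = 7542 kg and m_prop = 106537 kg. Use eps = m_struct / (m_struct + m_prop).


eps = 7542 / (7542 + 106537) = 0.0661

0.0661


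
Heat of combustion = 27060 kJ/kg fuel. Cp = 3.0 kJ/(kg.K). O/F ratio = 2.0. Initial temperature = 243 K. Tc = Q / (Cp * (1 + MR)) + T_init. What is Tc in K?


Tc = 27060 / (3.0 * (1 + 2.0)) + 243 = 3250 K

3250 K


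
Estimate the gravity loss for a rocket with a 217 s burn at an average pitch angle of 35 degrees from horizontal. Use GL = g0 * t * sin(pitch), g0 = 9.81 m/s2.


GL = 9.81 * 217 * sin(35 deg) = 1221 m/s

1221 m/s


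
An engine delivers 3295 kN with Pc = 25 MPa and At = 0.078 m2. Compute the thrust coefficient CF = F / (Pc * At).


CF = 3295000 / (25e6 * 0.078) = 1.69

1.69


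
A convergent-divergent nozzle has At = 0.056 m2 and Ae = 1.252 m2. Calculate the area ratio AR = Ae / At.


AR = 1.252 / 0.056 = 22.4

22.4


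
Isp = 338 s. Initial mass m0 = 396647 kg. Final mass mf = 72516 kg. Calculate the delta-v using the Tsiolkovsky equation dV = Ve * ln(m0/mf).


Ve = 338 * 9.81 = 3315.78 m/s
dV = 3315.78 * ln(396647/72516) = 5634 m/s

5634 m/s


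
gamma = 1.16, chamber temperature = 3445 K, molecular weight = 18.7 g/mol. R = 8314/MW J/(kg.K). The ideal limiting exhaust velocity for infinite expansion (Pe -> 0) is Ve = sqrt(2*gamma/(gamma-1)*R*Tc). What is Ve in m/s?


R = 8314 / 18.7 = 444.6 J/(kg.K)
Ve = sqrt(2 * 1.16 / (1.16 - 1) * 444.6 * 3445) = 4713 m/s

4713 m/s


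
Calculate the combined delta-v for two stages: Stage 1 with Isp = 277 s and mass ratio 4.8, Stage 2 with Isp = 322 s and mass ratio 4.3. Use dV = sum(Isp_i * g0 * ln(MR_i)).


dV1 = 277 * 9.81 * ln(4.8) = 4262.5 m/s
dV2 = 322 * 9.81 * ln(4.3) = 4607.5 m/s
Total dV = 4262.5 + 4607.5 = 8870.0 m/s ~ 8870 m/s

8870 m/s


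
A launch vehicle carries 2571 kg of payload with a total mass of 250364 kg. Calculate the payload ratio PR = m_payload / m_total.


PR = 2571 / 250364 = 0.0103

0.0103


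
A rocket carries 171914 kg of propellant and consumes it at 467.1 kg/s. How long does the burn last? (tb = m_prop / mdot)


tb = 171914 / 467.1 = 368.0 s

368.0 s


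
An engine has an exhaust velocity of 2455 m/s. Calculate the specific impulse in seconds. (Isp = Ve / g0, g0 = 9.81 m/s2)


Isp = Ve / g0 = 2455 / 9.81 = 250.3 s

250.3 s


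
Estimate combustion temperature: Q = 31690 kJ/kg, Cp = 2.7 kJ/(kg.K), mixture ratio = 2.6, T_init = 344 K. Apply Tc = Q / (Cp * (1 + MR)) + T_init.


Tc = 31690 / (2.7 * (1 + 2.6)) + 344 = 3604 K

3604 K


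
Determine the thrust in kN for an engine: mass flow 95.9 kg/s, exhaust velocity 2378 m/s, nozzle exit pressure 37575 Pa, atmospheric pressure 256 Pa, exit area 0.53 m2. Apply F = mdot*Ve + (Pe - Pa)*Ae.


F = 95.9 * 2378 + (37575 - 256) * 0.53 = 247829.0 N = 247.8 kN

247.8 kN


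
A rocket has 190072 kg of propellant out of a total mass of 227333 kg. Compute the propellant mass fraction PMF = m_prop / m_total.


PMF = 190072 / 227333 = 0.836

0.836


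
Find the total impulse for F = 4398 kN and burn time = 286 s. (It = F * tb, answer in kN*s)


It = 4398 * 286 = 1257828 kN*s

1257828 kN*s


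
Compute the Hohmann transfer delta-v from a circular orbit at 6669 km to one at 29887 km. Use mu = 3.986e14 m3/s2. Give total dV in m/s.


V1 = sqrt(mu/r1) = 7731.05 m/s
dV1 = V1*(sqrt(2*r2/(r1+r2)) - 1) = 2154.83 m/s
V2 = sqrt(mu/r2) = 3651.97 m/s
dV2 = V2*(1 - sqrt(2*r1/(r1+r2))) = 1446.03 m/s
Total dV = 3601 m/s

3601 m/s


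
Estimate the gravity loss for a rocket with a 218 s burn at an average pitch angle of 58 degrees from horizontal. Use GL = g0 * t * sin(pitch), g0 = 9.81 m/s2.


GL = 9.81 * 218 * sin(58 deg) = 1814 m/s

1814 m/s


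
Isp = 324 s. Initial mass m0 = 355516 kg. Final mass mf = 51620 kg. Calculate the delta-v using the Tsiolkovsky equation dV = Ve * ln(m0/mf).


Ve = 324 * 9.81 = 3178.44 m/s
dV = 3178.44 * ln(355516/51620) = 6133 m/s

6133 m/s


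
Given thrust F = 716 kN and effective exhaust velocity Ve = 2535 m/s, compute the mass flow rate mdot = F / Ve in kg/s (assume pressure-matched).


mdot = F / Ve = 716000 / 2535 = 282.4 kg/s

282.4 kg/s
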